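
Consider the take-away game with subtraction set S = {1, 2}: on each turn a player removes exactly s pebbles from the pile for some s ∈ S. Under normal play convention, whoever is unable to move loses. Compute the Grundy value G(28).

1

G(0) = 0
G(1) = mex{0} = 1
G(2) = mex{1,0} = 2
G(3) = mex{2,1} = 0
G(4) = mex{0,2} = 1
G(5) = mex{1,0} = 2
G(6) = mex{2,1} = 0
G(7) = mex{0,2} = 1
G(8) = mex{1,0} = 2
G(9) = mex{2,1} = 0
G(10) = mex{0,2} = 1
G(11) = mex{1,0} = 2
G(12) = mex{2,1} = 0
G(13) = mex{0,2} = 1
G(14) = mex{1,0} = 2
G(15) = mex{2,1} = 0
G(16) = mex{0,2} = 1
G(17) = mex{1,0} = 2
G(18) = mex{2,1} = 0
G(19) = mex{0,2} = 1
G(20) = mex{1,0} = 2
G(21) = mex{2,1} = 0
G(22) = mex{0,2} = 1
G(23) = mex{1,0} = 2
G(24) = mex{2,1} = 0
G(25) = mex{0,2} = 1
G(26) = mex{1,0} = 2
G(27) = mex{2,1} = 0
G(28) = mex{0,2} = 1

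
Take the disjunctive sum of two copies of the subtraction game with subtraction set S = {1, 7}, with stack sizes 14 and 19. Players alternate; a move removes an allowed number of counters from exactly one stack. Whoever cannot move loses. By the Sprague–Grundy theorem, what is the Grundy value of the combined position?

All stacks use S = {1, 7}:
G(0) = 0
G(1) = mex{0} = 1
G(2) = mex{1} = 0
G(3) = mex{0} = 1
G(4) = mex{1} = 0
G(5) = mex{0} = 1
G(6) = mex{1} = 0
G(7) = mex{0,0} = 1
G(8) = mex{1,1} = 0
G(9) = mex{0,0} = 1
G(10) = mex{1,1} = 0
G(11) = mex{0,0} = 1
G(12) = mex{1,1} = 0
G(13) = mex{0,0} = 1
G(14) = mex{1,1} = 0
G(15) = mex{0,0} = 1
G(16) = mex{1,1} = 0
G(17) = mex{0,0} = 1
G(18) = mex{1,1} = 0
G(19) = mex{0,0} = 1
Stack A: G(14) = 0.
Stack B: G(19) = 1.
Combined Grundy value = 0 ⊕ 1 = 1.

1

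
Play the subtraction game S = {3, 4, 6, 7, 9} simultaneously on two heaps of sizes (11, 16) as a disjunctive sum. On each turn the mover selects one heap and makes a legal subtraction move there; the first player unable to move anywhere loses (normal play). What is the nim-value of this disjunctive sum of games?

2

All heaps use S = {3, 4, 6, 7, 9}:
n :  0  1  2  3  4  5  6  7  8  9 10 11 12 13 14 15 16
G :  0  0  0  1  1  1  2  2  2  3  3  3  0  0  0  1  1
Heap A: G(11) = 3.
Heap B: G(16) = 1.
Combined Grundy value = 3 ⊕ 1 = 2.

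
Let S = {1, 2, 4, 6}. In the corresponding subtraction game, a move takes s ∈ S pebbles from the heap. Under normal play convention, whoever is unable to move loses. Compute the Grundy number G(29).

n :  0  1  2  3  4  5  6  7  8  9 10 11 12 13 14 15 16 17 18 19 20 21 22 23 24 25 26 27 28 29
G :  0  1  2  0  1  2  3  4  0  1  2  0  1  2  3  4  0  1  2  0  1  2  3  4  0  1  2  0  1  2

2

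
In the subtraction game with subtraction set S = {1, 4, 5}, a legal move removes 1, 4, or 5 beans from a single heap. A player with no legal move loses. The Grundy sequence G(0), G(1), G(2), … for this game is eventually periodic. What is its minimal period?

n :  0  1  2  3  4  5  6  7  8  9 10 11 12 13 14 15 16 17
G :  0  1  0  1  2  3  2  3  0  1  0  1  2  3  2  3  0  1
G(n+8) = G(n) holds for n = 0,…,4 (a full window of length max(S) = 5), so the sequence is purely periodic with period 8.

8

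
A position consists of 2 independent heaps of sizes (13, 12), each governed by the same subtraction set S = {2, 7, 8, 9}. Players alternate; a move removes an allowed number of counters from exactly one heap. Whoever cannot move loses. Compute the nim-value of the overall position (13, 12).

0

All heaps use S = {2, 7, 8, 9}:
n :  0  1  2  3  4  5  6  7  8  9 10 11 12 13
G :  0  0  1  1  0  0  1  1  2  2  3  3  2  2
Heap A: G(13) = 2.
Heap B: G(12) = 2.
Combined Grundy value = 2 ⊕ 2 = 0.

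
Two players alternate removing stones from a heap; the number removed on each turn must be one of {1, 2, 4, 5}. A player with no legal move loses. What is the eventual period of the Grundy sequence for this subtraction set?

G(0) = 0
G(1) = mex{0} = 1
G(2) = mex{1,0} = 2
G(3) = mex{2,1} = 0
G(4) = mex{0,2,0} = 1
G(5) = mex{1,0,1,0} = 2
G(6) = mex{2,1,2,1} = 0
G(7) = mex{0,2,0,2} = 1
G(8) = mex{1,0,1,0} = 2
G(9) = mex{2,1,2,1} = 0
G(10) = mex{0,2,0,2} = 1
G(11) = mex{1,0,1,0} = 2
G(12) = mex{2,1,2,1} = 0
G(13) = mex{0,2,0,2} = 1
G(14) = mex{1,0,1,0} = 2
G(n+3) = G(n) holds for n = 0,…,4 (a full window of length max(S) = 5), so the sequence is purely periodic with period 3.

3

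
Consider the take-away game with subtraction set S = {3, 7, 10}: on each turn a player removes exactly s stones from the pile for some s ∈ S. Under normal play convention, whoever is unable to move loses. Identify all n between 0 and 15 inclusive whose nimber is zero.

0, 1, 2, 6, 14, 15

n :  0  1  2  3  4  5  6  7  8  9 10 11 12 13 14 15
G :  0  0  0  1  1  1  0  2  2  1  3  3  2  2  0  0
P-positions are exactly the n with G(n) = 0.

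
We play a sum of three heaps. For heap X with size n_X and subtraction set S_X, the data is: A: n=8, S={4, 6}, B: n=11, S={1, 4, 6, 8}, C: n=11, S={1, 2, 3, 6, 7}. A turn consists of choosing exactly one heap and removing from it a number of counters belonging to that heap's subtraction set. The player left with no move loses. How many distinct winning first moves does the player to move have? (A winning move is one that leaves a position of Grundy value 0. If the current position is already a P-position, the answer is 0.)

4

Heap A, S = {4, 6}:
n : 0 1 2 3 4 5 6 7 8
G : 0 0 0 0 1 1 1 1 2
G_A(8) = 2.
Heap B, S = {1, 4, 6, 8}:
n :  0  1  2  3  4  5  6  7  8  9 10 11
G :  0  1  0  1  2  0  1  0  1  2  3  2
G_B(11) = 2.
Heap C, S = {1, 2, 3, 6, 7}:
G(0) = 0
G(1) = mex{0} = 1
G(2) = mex{1,0} = 2
G(3) = mex{2,1,0} = 3
G(4) = mex{3,2,1} = 0
G(5) = mex{0,3,2} = 1
G(6) = mex{1,0,3,0} = 2
G(7) = mex{2,1,0,1,0} = 3
G(8) = mex{3,2,1,2,1} = 0
G(9) = mex{0,3,2,3,2} = 1
G(10) = mex{1,0,3,0,3} = 2
G(11) = mex{2,1,0,1,0} = 3
G_C(11) = 3.
Combined Grundy value = 2 ⊕ 2 ⊕ 3 = 3.
A winning move leaves total XOR = 0, i.e. changes one component's Grundy value g to g ⊕ X where X is the current total.
Heap A: need g' = 2⊕3 = 1. Options: 8−4→G=1, 8−6→G=0. Hits: 1.
Heap B: need g' = 2⊕3 = 1. Options: 11−1→G=3, 11−4→G=0, 11−6→G=0, 11−8→G=1. Hits: 1.
Heap C: need g' = 3⊕3 = 0. Options: 11−1→G=2, 11−2→G=1, 11−3→G=0, 11−6→G=1, 11−7→G=0. Hits: 2.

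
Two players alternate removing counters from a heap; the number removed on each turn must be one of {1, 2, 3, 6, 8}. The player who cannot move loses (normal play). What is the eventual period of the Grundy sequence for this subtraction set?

9

G(0) = 0
G(1) = mex{0} = 1
G(2) = mex{1,0} = 2
G(3) = mex{2,1,0} = 3
G(4) = mex{3,2,1} = 0
G(5) = mex{0,3,2} = 1
G(6) = mex{1,0,3,0} = 2
G(7) = mex{2,1,0,1} = 3
G(8) = mex{3,2,1,2,0} = 4
G(9) = mex{4,3,2,3,1} = 0
G(10) = mex{0,4,3,0,2} = 1
G(11) = mex{1,0,4,1,3} = 2
G(12) = mex{2,1,0,2,0} = 3
G(13) = mex{3,2,1,3,1} = 0
G(14) = mex{0,3,2,4,2} = 1
G(15) = mex{1,0,3,0,3} = 2
G(16) = mex{2,1,0,1,4} = 3
G(17) = mex{3,2,1,2,0} = 4
G(18) = mex{4,3,2,3,1} = 0
G(19) = mex{0,4,3,0,2} = 1
G(n+9) = G(n) holds for n = 0,…,7 (a full window of length max(S) = 8), so the sequence is purely periodic with period 9.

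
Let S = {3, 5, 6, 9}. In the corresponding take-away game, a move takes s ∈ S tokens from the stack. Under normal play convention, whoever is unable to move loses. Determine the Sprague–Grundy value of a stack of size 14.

n :  0  1  2  3  4  5  6  7  8  9 10 11 12 13 14
G :  0  0  0  1  1  1  2  2  2  3  3  3  0  0  0

0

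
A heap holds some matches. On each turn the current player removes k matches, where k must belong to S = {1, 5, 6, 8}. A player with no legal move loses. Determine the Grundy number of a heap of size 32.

2

G(0) = 0
G(1) = mex{0} = 1
G(2) = mex{1} = 0
G(3) = mex{0} = 1
G(4) = mex{1} = 0
G(5) = mex{0,0} = 1
G(6) = mex{1,1,0} = 2
G(7) = mex{2,0,1} = 3
G(8) = mex{3,1,0,0} = 2
G(9) = mex{2,0,1,1} = 3
G(10) = mex{3,1,0,0} = 2
G(11) = mex{2,2,1,1} = 0
G(12) = mex{0,3,2,0} = 1
G(13) = mex{1,2,3,1} = 0
G(14) = mex{0,3,2,2} = 1
G(15) = mex{1,2,3,3} = 0
G(16) = mex{0,0,2,2} = 1
G(17) = mex{1,1,0,3} = 2
G(18) = mex{2,0,1,2} = 3
G(19) = mex{3,1,0,0} = 2
G(20) = mex{2,0,1,1} = 3
G(21) = mex{3,1,0,0} = 2
G(22) = mex{2,2,1,1} = 0
G(23) = mex{0,3,2,0} = 1
G(24) = mex{1,2,3,1} = 0
G(25) = mex{0,3,2,2} = 1
G(26) = mex{1,2,3,3} = 0
G(27) = mex{0,0,2,2} = 1
G(28) = mex{1,1,0,3} = 2
G(29) = mex{2,0,1,2} = 3
G(30) = mex{3,1,0,0} = 2
G(31) = mex{2,0,1,1} = 3
G(32) = mex{3,1,0,0} = 2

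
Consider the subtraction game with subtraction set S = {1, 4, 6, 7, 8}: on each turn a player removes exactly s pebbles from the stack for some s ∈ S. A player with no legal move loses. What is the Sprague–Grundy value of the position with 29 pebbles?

G(0) = 0
G(1) = mex{0} = 1
G(2) = mex{1} = 0
G(3) = mex{0} = 1
G(4) = mex{1,0} = 2
G(5) = mex{2,1} = 0
G(6) = mex{0,0,0} = 1
G(7) = mex{1,1,1,0} = 2
G(8) = mex{2,2,0,1,0} = 3
G(9) = mex{3,0,1,0,1} = 2
G(10) = mex{2,1,2,1,0} = 3
G(11) = mex{3,2,0,2,1} = 4
G(12) = mex{4,3,1,0,2} = 5
G(13) = mex{5,2,2,1,0} = 3
G(14) = mex{3,3,3,2,1} = 0
G(15) = mex{0,4,2,3,2} = 1
G(16) = mex{1,5,3,2,3} = 0
G(17) = mex{0,3,4,3,2} = 1
G(18) = mex{1,0,5,4,3} = 2
G(19) = mex{2,1,3,5,4} = 0
G(20) = mex{0,0,0,3,5} = 1
G(21) = mex{1,1,1,0,3} = 2
G(22) = mex{2,2,0,1,0} = 3
G(23) = mex{3,0,1,0,1} = 2
G(24) = mex{2,1,2,1,0} = 3
G(25) = mex{3,2,0,2,1} = 4
G(26) = mex{4,3,1,0,2} = 5
G(27) = mex{5,2,2,1,0} = 3
G(28) = mex{3,3,3,2,1} = 0
G(29) = mex{0,4,2,3,2} = 1

1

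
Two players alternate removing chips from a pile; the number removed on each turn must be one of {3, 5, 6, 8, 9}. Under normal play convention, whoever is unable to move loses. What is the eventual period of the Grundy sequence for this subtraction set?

n :  0  1  2  3  4  5  6  7  8  9 10 11 12 13 14 15 16 17 18 19 20 21 22 23 24 25
G :  0  0  0  1  1  1  2  2  2  3  3  3  0  0  0  1  1  1  2  2  2  3  3  3  0  0
G(n+12) = G(n) holds for n = 0,…,8 (a full window of length max(S) = 9), so the sequence is purely periodic with period 12.

12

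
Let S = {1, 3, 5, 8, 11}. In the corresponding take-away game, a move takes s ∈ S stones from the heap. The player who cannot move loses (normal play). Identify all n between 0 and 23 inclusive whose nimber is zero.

0, 2, 4, 6, 16, 18, 20, 22

n :  0  1  2  3  4  5  6  7  8  9 10 11 12 13 14 15 16 17 18 19 20 21 22 23
G :  0  1  0  1  0  1  0  1  2  3  2  3  2  3  2  3  0  1  0  1  0  1  0  1
P-positions are exactly the n with G(n) = 0.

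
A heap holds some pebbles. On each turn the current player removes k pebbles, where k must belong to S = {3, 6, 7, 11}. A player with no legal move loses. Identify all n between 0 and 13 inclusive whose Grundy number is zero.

G(0) = 0
G(1) = mex{} = 0
G(2) = mex{} = 0
G(3) = mex{0} = 1
G(4) = mex{0} = 1
G(5) = mex{0} = 1
G(6) = mex{1,0} = 2
G(7) = mex{1,0,0} = 2
G(8) = mex{1,0,0} = 2
G(9) = mex{2,1,0} = 3
G(10) = mex{2,1,1} = 0
G(11) = mex{2,1,1,0} = 3
G(12) = mex{3,2,1,0} = 4
G(13) = mex{0,2,2,0} = 1
P-positions are exactly the n with G(n) = 0.

0, 1, 2, 10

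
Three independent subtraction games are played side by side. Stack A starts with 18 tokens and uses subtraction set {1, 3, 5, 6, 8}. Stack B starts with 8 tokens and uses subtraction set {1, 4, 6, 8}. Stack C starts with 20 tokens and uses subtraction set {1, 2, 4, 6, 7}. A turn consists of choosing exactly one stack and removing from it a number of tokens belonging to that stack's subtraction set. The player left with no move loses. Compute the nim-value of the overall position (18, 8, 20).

3

Stack A, S = {1, 3, 5, 6, 8}:
G(0) = 0
G(1) = mex{0} = 1
G(2) = mex{1} = 0
G(3) = mex{0,0} = 1
G(4) = mex{1,1} = 0
G(5) = mex{0,0,0} = 1
G(6) = mex{1,1,1,0} = 2
G(7) = mex{2,0,0,1} = 3
G(8) = mex{3,1,1,0,0} = 2
G(9) = mex{2,2,0,1,1} = 3
G(10) = mex{3,3,1,0,0} = 2
G(11) = mex{2,2,2,1,1} = 0
G(12) = mex{0,3,3,2,0} = 1
G(13) = mex{1,2,2,3,1} = 0
G(14) = mex{0,0,3,2,2} = 1
G(15) = mex{1,1,2,3,3} = 0
G(16) = mex{0,0,0,2,2} = 1
G(17) = mex{1,1,1,0,3} = 2
G(18) = mex{2,0,0,1,2} = 3
G_A(18) = 3.
Stack B, S = {1, 4, 6, 8}:
n : 0 1 2 3 4 5 6 7 8
G : 0 1 0 1 2 0 1 0 1
G_B(8) = 1.
Stack C, S = {1, 2, 4, 6, 7}:
G(0) = 0
G(1) = mex{0} = 1
G(2) = mex{1,0} = 2
G(3) = mex{2,1} = 0
G(4) = mex{0,2,0} = 1
G(5) = mex{1,0,1} = 2
G(6) = mex{2,1,2,0} = 3
G(7) = mex{3,2,0,1,0} = 4
G(8) = mex{4,3,1,2,1} = 0
G(9) = mex{0,4,2,0,2} = 1
G(10) = mex{1,0,3,1,0} = 2
G(11) = mex{2,1,4,2,1} = 0
G(12) = mex{0,2,0,3,2} = 1
G(13) = mex{1,0,1,4,3} = 2
G(14) = mex{2,1,2,0,4} = 3
G(15) = mex{3,2,0,1,0} = 4
G(16) = mex{4,3,1,2,1} = 0
G(17) = mex{0,4,2,0,2} = 1
G(18) = mex{1,0,3,1,0} = 2
G(19) = mex{2,1,4,2,1} = 0
G(20) = mex{0,2,0,3,2} = 1
G_C(20) = 1.
Combined Grundy value = 3 ⊕ 1 ⊕ 1 = 3.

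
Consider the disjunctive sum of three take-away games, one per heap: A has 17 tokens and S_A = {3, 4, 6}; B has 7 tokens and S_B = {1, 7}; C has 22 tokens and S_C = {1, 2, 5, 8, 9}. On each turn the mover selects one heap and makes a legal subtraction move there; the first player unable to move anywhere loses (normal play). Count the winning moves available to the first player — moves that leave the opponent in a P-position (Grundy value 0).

2

Heap A, S = {3, 4, 6}:
n :  0  1  2  3  4  5  6  7  8  9 10 11 12 13 14 15 16 17
G :  0  0  0  1  1  1  2  2  2  0  0  0  1  1  1  2  2  2
G_A(17) = 2.
Heap B, S = {1, 7}:
n : 0 1 2 3 4 5 6 7
G : 0 1 0 1 0 1 0 1
G_B(7) = 1.
Heap C, S = {1, 2, 5, 8, 9}:
G(0) = 0
G(1) = mex{0} = 1
G(2) = mex{1,0} = 2
G(3) = mex{2,1} = 0
G(4) = mex{0,2} = 1
G(5) = mex{1,0,0} = 2
G(6) = mex{2,1,1} = 0
G(7) = mex{0,2,2} = 1
G(8) = mex{1,0,0,0} = 2
G(9) = mex{2,1,1,1,0} = 3
G(10) = mex{3,2,2,2,1} = 0
G(11) = mex{0,3,0,0,2} = 1
G(12) = mex{1,0,1,1,0} = 2
G(13) = mex{2,1,2,2,1} = 0
G(14) = mex{0,2,3,0,2} = 1
G(15) = mex{1,0,0,1,0} = 2
G(16) = mex{2,1,1,2,1} = 0
G(17) = mex{0,2,2,3,2} = 1
G(18) = mex{1,0,0,0,3} = 2
G(19) = mex{2,1,1,1,0} = 3
G(20) = mex{3,2,2,2,1} = 0
G(21) = mex{0,3,0,0,2} = 1
G(22) = mex{1,0,1,1,0} = 2
G_C(22) = 2.
Combined Grundy value = 2 ⊕ 1 ⊕ 2 = 1.
A winning move leaves total XOR = 0, i.e. changes one component's Grundy value g to g ⊕ X where X is the current total.
Heap A: need g' = 2⊕1 = 3. Options: 17−3→G=1, 17−4→G=1, 17−6→G=0. Hits: 0.
Heap B: need g' = 1⊕1 = 0. Options: 7−1→G=0, 7−7→G=0. Hits: 2.
Heap C: need g' = 2⊕1 = 3. Options: 22−1→G=1, 22−2→G=0, 22−5→G=1, 22−8→G=1, 22−9→G=0. Hits: 0.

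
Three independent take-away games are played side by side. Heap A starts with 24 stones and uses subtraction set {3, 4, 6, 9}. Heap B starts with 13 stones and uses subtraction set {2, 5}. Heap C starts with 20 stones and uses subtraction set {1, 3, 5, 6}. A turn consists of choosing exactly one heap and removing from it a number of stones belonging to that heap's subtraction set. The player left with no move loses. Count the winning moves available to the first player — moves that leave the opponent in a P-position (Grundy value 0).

3

Heap A, S = {3, 4, 6, 9}:
G(0) = 0
G(1) = mex{} = 0
G(2) = mex{} = 0
G(3) = mex{0} = 1
G(4) = mex{0,0} = 1
G(5) = mex{0,0} = 1
G(6) = mex{1,0,0} = 2
G(7) = mex{1,1,0} = 2
G(8) = mex{1,1,0} = 2
G(9) = mex{2,1,1,0} = 3
G(10) = mex{2,2,1,0} = 3
G(11) = mex{2,2,1,0} = 3
G(12) = mex{3,2,2,1} = 0
G(13) = mex{3,3,2,1} = 0
G(14) = mex{3,3,2,1} = 0
G(15) = mex{0,3,3,2} = 1
G(16) = mex{0,0,3,2} = 1
G(17) = mex{0,0,3,2} = 1
G(18) = mex{1,0,0,3} = 2
G(19) = mex{1,1,0,3} = 2
G(20) = mex{1,1,0,3} = 2
G(21) = mex{2,1,1,0} = 3
G(22) = mex{2,2,1,0} = 3
G(23) = mex{2,2,1,0} = 3
G(24) = mex{3,2,2,1} = 0
G_A(24) = 0.
Heap B, S = {2, 5}:
G(0) = 0
G(1) = mex{} = 0
G(2) = mex{0} = 1
G(3) = mex{0} = 1
G(4) = mex{1} = 0
G(5) = mex{1,0} = 2
G(6) = mex{0,0} = 1
G(7) = mex{2,1} = 0
G(8) = mex{1,1} = 0
G(9) = mex{0,0} = 1
G(10) = mex{0,2} = 1
G(11) = mex{1,1} = 0
G(12) = mex{1,0} = 2
G(13) = mex{0,0} = 1
G_B(13) = 1.
Heap C, S = {1, 3, 5, 6}:
G(0) = 0
G(1) = mex{0} = 1
G(2) = mex{1} = 0
G(3) = mex{0,0} = 1
G(4) = mex{1,1} = 0
G(5) = mex{0,0,0} = 1
G(6) = mex{1,1,1,0} = 2
G(7) = mex{2,0,0,1} = 3
G(8) = mex{3,1,1,0} = 2
G(9) = mex{2,2,0,1} = 3
G(10) = mex{3,3,1,0} = 2
G(11) = mex{2,2,2,1} = 0
G(12) = mex{0,3,3,2} = 1
G(13) = mex{1,2,2,3} = 0
G(14) = mex{0,0,3,2} = 1
G(15) = mex{1,1,2,3} = 0
G(16) = mex{0,0,0,2} = 1
G(17) = mex{1,1,1,0} = 2
G(18) = mex{2,0,0,1} = 3
G(19) = mex{3,1,1,0} = 2
G(20) = mex{2,2,0,1} = 3
G_C(20) = 3.
Combined Grundy value = 0 ⊕ 1 ⊕ 3 = 2.
A winning move leaves total XOR = 0, i.e. changes one component's Grundy value g to g ⊕ X where X is the current total.
Heap A: need g' = 0⊕2 = 2. Options: 24−3→G=3, 24−4→G=2, 24−6→G=2, 24−9→G=1. Hits: 2.
Heap B: need g' = 1⊕2 = 3. Options: 13−2→G=0, 13−5→G=0. Hits: 0.
Heap C: need g' = 3⊕2 = 1. Options: 20−1→G=2, 20−3→G=2, 20−5→G=0, 20−6→G=1. Hits: 1.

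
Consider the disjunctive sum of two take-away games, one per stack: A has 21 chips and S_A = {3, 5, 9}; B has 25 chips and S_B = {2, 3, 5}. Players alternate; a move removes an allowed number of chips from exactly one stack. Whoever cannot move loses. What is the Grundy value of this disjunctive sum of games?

3

Stack A, S = {3, 5, 9}:
G(0) = 0
G(1) = mex{} = 0
G(2) = mex{} = 0
G(3) = mex{0} = 1
G(4) = mex{0} = 1
G(5) = mex{0,0} = 1
G(6) = mex{1,0} = 2
G(7) = mex{1,0} = 2
G(8) = mex{1,1} = 0
G(9) = mex{2,1,0} = 3
G(10) = mex{2,1,0} = 3
G(11) = mex{0,2,0} = 1
G(12) = mex{3,2,1} = 0
G(13) = mex{3,0,1} = 2
G(14) = mex{1,3,1} = 0
G(15) = mex{0,3,2} = 1
G(16) = mex{2,1,2} = 0
G(17) = mex{0,0,0} = 1
G(18) = mex{1,2,3} = 0
G(19) = mex{0,0,3} = 1
G(20) = mex{1,1,1} = 0
G(21) = mex{0,0,0} = 1
G_A(21) = 1.
Stack B, S = {2, 3, 5}:
G(0) = 0
G(1) = mex{} = 0
G(2) = mex{0} = 1
G(3) = mex{0,0} = 1
G(4) = mex{1,0} = 2
G(5) = mex{1,1,0} = 2
G(6) = mex{2,1,0} = 3
G(7) = mex{2,2,1} = 0
G(8) = mex{3,2,1} = 0
G(9) = mex{0,3,2} = 1
G(10) = mex{0,0,2} = 1
G(11) = mex{1,0,3} = 2
G(12) = mex{1,1,0} = 2
G(13) = mex{2,1,0} = 3
G(14) = mex{2,2,1} = 0
G(15) = mex{3,2,1} = 0
G(16) = mex{0,3,2} = 1
G(17) = mex{0,0,2} = 1
G(18) = mex{1,0,3} = 2
G(19) = mex{1,1,0} = 2
G(20) = mex{2,1,0} = 3
G(21) = mex{2,2,1} = 0
G(22) = mex{3,2,1} = 0
G(23) = mex{0,3,2} = 1
G(24) = mex{0,0,2} = 1
G(25) = mex{1,0,3} = 2
G_B(25) = 2.
Combined Grundy value = 1 ⊕ 2 = 3.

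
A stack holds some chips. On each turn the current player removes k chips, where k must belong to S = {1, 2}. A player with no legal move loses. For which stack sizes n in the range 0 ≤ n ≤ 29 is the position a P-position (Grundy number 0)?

n :  0  1  2  3  4  5  6  7  8  9 10 11 12 13 14 15 16 17 18 19 20 21 22 23 24 25 26 27 28 29
G :  0  1  2  0  1  2  0  1  2  0  1  2  0  1  2  0  1  2  0  1  2  0  1  2  0  1  2  0  1  2
P-positions are exactly the n with G(n) = 0.

0, 3, 6, 9, 12, 15, 18, 21, 24, 27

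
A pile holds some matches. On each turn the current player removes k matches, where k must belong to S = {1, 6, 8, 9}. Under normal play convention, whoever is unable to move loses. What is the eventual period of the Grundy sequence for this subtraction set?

G(0) = 0
G(1) = mex{0} = 1
G(2) = mex{1} = 0
G(3) = mex{0} = 1
G(4) = mex{1} = 0
G(5) = mex{0} = 1
G(6) = mex{1,0} = 2
G(7) = mex{2,1} = 0
G(8) = mex{0,0,0} = 1
G(9) = mex{1,1,1,0} = 2
G(10) = mex{2,0,0,1} = 3
G(11) = mex{3,1,1,0} = 2
G(12) = mex{2,2,0,1} = 3
G(13) = mex{3,0,1,0} = 2
G(14) = mex{2,1,2,1} = 0
G(15) = mex{0,2,0,2} = 1
G(16) = mex{1,3,1,0} = 2
G(17) = mex{2,2,2,1} = 0
G(18) = mex{0,3,3,2} = 1
G(19) = mex{1,2,2,3} = 0
G(20) = mex{0,0,3,2} = 1
G(21) = mex{1,1,2,3} = 0
G(22) = mex{0,2,0,2} = 1
G(23) = mex{1,0,1,0} = 2
G(24) = mex{2,1,2,1} = 0
G(25) = mex{0,0,0,2} = 1
G(26) = mex{1,1,1,0} = 2
G(27) = mex{2,0,0,1} = 3
G(28) = mex{3,1,1,0} = 2
G(29) = mex{2,2,0,1} = 3
G(30) = mex{3,0,1,0} = 2
G(31) = mex{2,1,2,1} = 0
G(32) = mex{0,2,0,2} = 1
G(33) = mex{1,3,1,0} = 2
G(34) = mex{2,2,2,1} = 0
G(35) = mex{0,3,3,2} = 1
G(n+17) = G(n) holds for n = 0,…,8 (a full window of length max(S) = 9), so the sequence is purely periodic with period 17.

17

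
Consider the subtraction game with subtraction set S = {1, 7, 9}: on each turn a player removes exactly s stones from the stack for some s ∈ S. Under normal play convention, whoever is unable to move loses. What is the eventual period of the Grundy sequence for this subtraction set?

2

n :  0  1  2  3  4  5  6  7  8  9 10 11 12 13 14
G :  0  1  0  1  0  1  0  1  0  1  0  1  0  1  0
G(n+2) = G(n) holds for n = 0,…,8 (a full window of length max(S) = 9), so the sequence is purely periodic with period 2.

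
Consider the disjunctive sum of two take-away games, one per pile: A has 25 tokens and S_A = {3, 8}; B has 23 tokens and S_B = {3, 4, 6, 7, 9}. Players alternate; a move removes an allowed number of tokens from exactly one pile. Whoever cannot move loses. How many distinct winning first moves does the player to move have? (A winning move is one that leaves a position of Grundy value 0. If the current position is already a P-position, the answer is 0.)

Pile A, S = {3, 8}:
G(0) = 0
G(1) = mex{} = 0
G(2) = mex{} = 0
G(3) = mex{0} = 1
G(4) = mex{0} = 1
G(5) = mex{0} = 1
G(6) = mex{1} = 0
G(7) = mex{1} = 0
G(8) = mex{1,0} = 2
G(9) = mex{0,0} = 1
G(10) = mex{0,0} = 1
G(11) = mex{2,1} = 0
G(12) = mex{1,1} = 0
G(13) = mex{1,1} = 0
G(14) = mex{0,0} = 1
G(15) = mex{0,0} = 1
G(16) = mex{0,2} = 1
G(17) = mex{1,1} = 0
G(18) = mex{1,1} = 0
G(19) = mex{1,0} = 2
G(20) = mex{0,0} = 1
G(21) = mex{0,0} = 1
G(22) = mex{2,1} = 0
G(23) = mex{1,1} = 0
G(24) = mex{1,1} = 0
G(25) = mex{0,0} = 1
G_A(25) = 1.
Pile B, S = {3, 4, 6, 7, 9}:
G(0) = 0
G(1) = mex{} = 0
G(2) = mex{} = 0
G(3) = mex{0} = 1
G(4) = mex{0,0} = 1
G(5) = mex{0,0} = 1
G(6) = mex{1,0,0} = 2
G(7) = mex{1,1,0,0} = 2
G(8) = mex{1,1,0,0} = 2
G(9) = mex{2,1,1,0,0} = 3
G(10) = mex{2,2,1,1,0} = 3
G(11) = mex{2,2,1,1,0} = 3
G(12) = mex{3,2,2,1,1} = 0
G(13) = mex{3,3,2,2,1} = 0
G(14) = mex{3,3,2,2,1} = 0
G(15) = mex{0,3,3,2,2} = 1
G(16) = mex{0,0,3,3,2} = 1
G(17) = mex{0,0,3,3,2} = 1
G(18) = mex{1,0,0,3,3} = 2
G(19) = mex{1,1,0,0,3} = 2
G(20) = mex{1,1,0,0,3} = 2
G(21) = mex{2,1,1,0,0} = 3
G(22) = mex{2,2,1,1,0} = 3
G(23) = mex{2,2,1,1,0} = 3
G_B(23) = 3.
Combined Grundy value = 1 ⊕ 3 = 2.
A winning move leaves total XOR = 0, i.e. changes one component's Grundy value g to g ⊕ X where X is the current total.
Pile A: need g' = 1⊕2 = 3. Options: 25−3→G=0, 25−8→G=0. Hits: 0.
Pile B: need g' = 3⊕2 = 1. Options: 23−3→G=2, 23−4→G=2, 23−6→G=1, 23−7→G=1, 23−9→G=0. Hits: 2.

2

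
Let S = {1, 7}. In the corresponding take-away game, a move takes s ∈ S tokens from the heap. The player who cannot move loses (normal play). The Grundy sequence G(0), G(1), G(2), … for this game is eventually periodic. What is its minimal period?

2

n :  0  1  2  3  4  5  6  7  8  9 10 11 12 13 14
G :  0  1  0  1  0  1  0  1  0  1  0  1  0  1  0
G(n+2) = G(n) holds for n = 0,…,6 (a full window of length max(S) = 7), so the sequence is purely periodic with period 2.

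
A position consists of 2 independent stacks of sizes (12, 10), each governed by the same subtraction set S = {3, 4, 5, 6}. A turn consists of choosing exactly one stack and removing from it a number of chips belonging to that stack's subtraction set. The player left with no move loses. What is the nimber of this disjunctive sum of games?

All stacks use S = {3, 4, 5, 6}:
n :  0  1  2  3  4  5  6  7  8  9 10 11 12
G :  0  0  0  1  1  1  2  2  2  0  0  0  1
Stack A: G(12) = 1.
Stack B: G(10) = 0.
Combined Grundy value = 1 ⊕ 0 = 1.

1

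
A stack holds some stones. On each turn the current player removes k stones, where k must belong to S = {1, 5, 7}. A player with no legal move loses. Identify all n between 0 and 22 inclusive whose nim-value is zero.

n :  0  1  2  3  4  5  6  7  8  9 10 11 12 13 14 15 16 17 18 19 20 21 22
G :  0  1  0  1  0  1  0  1  0  1  0  1  0  1  0  1  0  1  0  1  0  1  0
P-positions are exactly the n with G(n) = 0.

0, 2, 4, 6, 8, 10, 12, 14, 16, 18, 20, 22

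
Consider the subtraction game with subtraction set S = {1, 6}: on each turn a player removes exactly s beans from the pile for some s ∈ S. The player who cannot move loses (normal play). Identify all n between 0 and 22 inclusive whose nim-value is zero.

0, 2, 4, 7, 9, 11, 14, 16, 18, 21

n :  0  1  2  3  4  5  6  7  8  9 10 11 12 13 14 15 16 17 18 19 20 21 22
G :  0  1  0  1  0  1  2  0  1  0  1  0  1  2  0  1  0  1  0  1  2  0  1
P-positions are exactly the n with G(n) = 0.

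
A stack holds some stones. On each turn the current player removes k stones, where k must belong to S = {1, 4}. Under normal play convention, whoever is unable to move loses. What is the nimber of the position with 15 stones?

n :  0  1  2  3  4  5  6  7  8  9 10 11 12 13 14 15
G :  0  1  0  1  2  0  1  0  1  2  0  1  0  1  2  0

0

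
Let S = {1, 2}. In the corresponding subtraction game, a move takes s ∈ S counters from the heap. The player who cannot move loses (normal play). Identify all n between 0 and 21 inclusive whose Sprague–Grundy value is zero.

0, 3, 6, 9, 12, 15, 18, 21

G(0) = 0
G(1) = mex{0} = 1
G(2) = mex{1,0} = 2
G(3) = mex{2,1} = 0
G(4) = mex{0,2} = 1
G(5) = mex{1,0} = 2
G(6) = mex{2,1} = 0
G(7) = mex{0,2} = 1
G(8) = mex{1,0} = 2
G(9) = mex{2,1} = 0
G(10) = mex{0,2} = 1
G(11) = mex{1,0} = 2
G(12) = mex{2,1} = 0
G(13) = mex{0,2} = 1
G(14) = mex{1,0} = 2
G(15) = mex{2,1} = 0
G(16) = mex{0,2} = 1
G(17) = mex{1,0} = 2
G(18) = mex{2,1} = 0
G(19) = mex{0,2} = 1
G(20) = mex{1,0} = 2
G(21) = mex{2,1} = 0
P-positions are exactly the n with G(n) = 0.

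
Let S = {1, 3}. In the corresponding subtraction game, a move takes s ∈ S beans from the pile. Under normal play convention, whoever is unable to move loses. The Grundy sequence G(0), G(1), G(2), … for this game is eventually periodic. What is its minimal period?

n :  0  1  2  3  4  5  6  7  8  9 10 11 12 13 14
G :  0  1  0  1  0  1  0  1  0  1  0  1  0  1  0
G(n+2) = G(n) holds for n = 0,…,2 (a full window of length max(S) = 3), so the sequence is purely periodic with period 2.

2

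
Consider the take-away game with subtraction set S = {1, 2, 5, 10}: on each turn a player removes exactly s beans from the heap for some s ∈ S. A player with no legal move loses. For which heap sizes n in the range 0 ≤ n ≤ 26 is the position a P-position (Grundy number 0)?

0, 3, 6, 9, 12, 15, 18, 21, 24

G(0) = 0
G(1) = mex{0} = 1
G(2) = mex{1,0} = 2
G(3) = mex{2,1} = 0
G(4) = mex{0,2} = 1
G(5) = mex{1,0,0} = 2
G(6) = mex{2,1,1} = 0
G(7) = mex{0,2,2} = 1
G(8) = mex{1,0,0} = 2
G(9) = mex{2,1,1} = 0
G(10) = mex{0,2,2,0} = 1
G(11) = mex{1,0,0,1} = 2
G(12) = mex{2,1,1,2} = 0
G(13) = mex{0,2,2,0} = 1
G(14) = mex{1,0,0,1} = 2
G(15) = mex{2,1,1,2} = 0
G(16) = mex{0,2,2,0} = 1
G(17) = mex{1,0,0,1} = 2
G(18) = mex{2,1,1,2} = 0
G(19) = mex{0,2,2,0} = 1
G(20) = mex{1,0,0,1} = 2
G(21) = mex{2,1,1,2} = 0
G(22) = mex{0,2,2,0} = 1
G(23) = mex{1,0,0,1} = 2
G(24) = mex{2,1,1,2} = 0
G(25) = mex{0,2,2,0} = 1
G(26) = mex{1,0,0,1} = 2
P-positions are exactly the n with G(n) = 0.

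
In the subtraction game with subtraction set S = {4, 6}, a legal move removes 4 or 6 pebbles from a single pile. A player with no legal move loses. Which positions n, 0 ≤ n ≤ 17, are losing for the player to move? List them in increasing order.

0, 1, 2, 3, 10, 11, 12, 13

n :  0  1  2  3  4  5  6  7  8  9 10 11 12 13 14 15 16 17
G :  0  0  0  0  1  1  1  1  2  2  0  0  0  0  1  1  1  1
P-positions are exactly the n with G(n) = 0.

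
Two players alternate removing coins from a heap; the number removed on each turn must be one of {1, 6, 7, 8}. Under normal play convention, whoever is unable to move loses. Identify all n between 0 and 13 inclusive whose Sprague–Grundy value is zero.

G(0) = 0
G(1) = mex{0} = 1
G(2) = mex{1} = 0
G(3) = mex{0} = 1
G(4) = mex{1} = 0
G(5) = mex{0} = 1
G(6) = mex{1,0} = 2
G(7) = mex{2,1,0} = 3
G(8) = mex{3,0,1,0} = 2
G(9) = mex{2,1,0,1} = 3
G(10) = mex{3,0,1,0} = 2
G(11) = mex{2,1,0,1} = 3
G(12) = mex{3,2,1,0} = 4
G(13) = mex{4,3,2,1} = 0
P-positions are exactly the n with G(n) = 0.

0, 2, 4, 13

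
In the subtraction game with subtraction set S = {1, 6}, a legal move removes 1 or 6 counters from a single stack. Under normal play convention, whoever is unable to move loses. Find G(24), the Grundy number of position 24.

1

G(0) = 0
G(1) = mex{0} = 1
G(2) = mex{1} = 0
G(3) = mex{0} = 1
G(4) = mex{1} = 0
G(5) = mex{0} = 1
G(6) = mex{1,0} = 2
G(7) = mex{2,1} = 0
G(8) = mex{0,0} = 1
G(9) = mex{1,1} = 0
G(10) = mex{0,0} = 1
G(11) = mex{1,1} = 0
G(12) = mex{0,2} = 1
G(13) = mex{1,0} = 2
G(14) = mex{2,1} = 0
G(15) = mex{0,0} = 1
G(16) = mex{1,1} = 0
G(17) = mex{0,0} = 1
G(18) = mex{1,1} = 0
G(19) = mex{0,2} = 1
G(20) = mex{1,0} = 2
G(21) = mex{2,1} = 0
G(22) = mex{0,0} = 1
G(23) = mex{1,1} = 0
G(24) = mex{0,0} = 1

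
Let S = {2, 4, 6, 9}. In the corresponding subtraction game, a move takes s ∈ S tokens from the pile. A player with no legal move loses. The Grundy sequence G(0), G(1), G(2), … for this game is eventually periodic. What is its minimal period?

n :  0  1  2  3  4  5  6  7  8  9 10 11 12 13 14 15 16 17 18 19 20 21 22 23 24 25 26 27 28
G :  0  0  1  1  2  2  3  3  0  4  1  0  2  1  3  2  0  3  1  0  2  1  3  2  0  3  1  0  2
From n = 10 onward G(n+8) = G(n); since this holds over max(S) = 9 consecutive positions the period is 8 (pre-period 10).

8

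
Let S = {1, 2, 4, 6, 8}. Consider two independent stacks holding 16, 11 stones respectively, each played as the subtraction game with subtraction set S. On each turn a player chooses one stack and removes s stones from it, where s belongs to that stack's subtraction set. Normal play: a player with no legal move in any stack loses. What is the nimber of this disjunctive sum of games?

2

All stacks use S = {1, 2, 4, 6, 8}:
G(0) = 0
G(1) = mex{0} = 1
G(2) = mex{1,0} = 2
G(3) = mex{2,1} = 0
G(4) = mex{0,2,0} = 1
G(5) = mex{1,0,1} = 2
G(6) = mex{2,1,2,0} = 3
G(7) = mex{3,2,0,1} = 4
G(8) = mex{4,3,1,2,0} = 5
G(9) = mex{5,4,2,0,1} = 3
G(10) = mex{3,5,3,1,2} = 0
G(11) = mex{0,3,4,2,0} = 1
G(12) = mex{1,0,5,3,1} = 2
G(13) = mex{2,1,3,4,2} = 0
G(14) = mex{0,2,0,5,3} = 1
G(15) = mex{1,0,1,3,4} = 2
G(16) = mex{2,1,2,0,5} = 3
Stack A: G(16) = 3.
Stack B: G(11) = 1.
Combined Grundy value = 3 ⊕ 1 = 2.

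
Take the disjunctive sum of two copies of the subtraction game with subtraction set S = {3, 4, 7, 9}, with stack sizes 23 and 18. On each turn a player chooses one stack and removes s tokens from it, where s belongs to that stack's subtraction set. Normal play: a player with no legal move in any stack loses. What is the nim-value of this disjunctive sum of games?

1

All stacks use S = {3, 4, 7, 9}:
G(0) = 0
G(1) = mex{} = 0
G(2) = mex{} = 0
G(3) = mex{0} = 1
G(4) = mex{0,0} = 1
G(5) = mex{0,0} = 1
G(6) = mex{1,0} = 2
G(7) = mex{1,1,0} = 2
G(8) = mex{1,1,0} = 2
G(9) = mex{2,1,0,0} = 3
G(10) = mex{2,2,1,0} = 3
G(11) = mex{2,2,1,0} = 3
G(12) = mex{3,2,1,1} = 0
G(13) = mex{3,3,2,1} = 0
G(14) = mex{3,3,2,1} = 0
G(15) = mex{0,3,2,2} = 1
G(16) = mex{0,0,3,2} = 1
G(17) = mex{0,0,3,2} = 1
G(18) = mex{1,0,3,3} = 2
G(19) = mex{1,1,0,3} = 2
G(20) = mex{1,1,0,3} = 2
G(21) = mex{2,1,0,0} = 3
G(22) = mex{2,2,1,0} = 3
G(23) = mex{2,2,1,0} = 3
Stack A: G(23) = 3.
Stack B: G(18) = 2.
Combined Grundy value = 3 ⊕ 2 = 1.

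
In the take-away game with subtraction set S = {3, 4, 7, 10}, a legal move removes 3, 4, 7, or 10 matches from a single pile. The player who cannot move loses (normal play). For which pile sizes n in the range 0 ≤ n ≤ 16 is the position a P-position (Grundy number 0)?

0, 1, 2, 13, 14, 15

G(0) = 0
G(1) = mex{} = 0
G(2) = mex{} = 0
G(3) = mex{0} = 1
G(4) = mex{0,0} = 1
G(5) = mex{0,0} = 1
G(6) = mex{1,0} = 2
G(7) = mex{1,1,0} = 2
G(8) = mex{1,1,0} = 2
G(9) = mex{2,1,0} = 3
G(10) = mex{2,2,1,0} = 3
G(11) = mex{2,2,1,0} = 3
G(12) = mex{3,2,1,0} = 4
G(13) = mex{3,3,2,1} = 0
G(14) = mex{3,3,2,1} = 0
G(15) = mex{4,3,2,1} = 0
G(16) = mex{0,4,3,2} = 1
P-positions are exactly the n with G(n) = 0.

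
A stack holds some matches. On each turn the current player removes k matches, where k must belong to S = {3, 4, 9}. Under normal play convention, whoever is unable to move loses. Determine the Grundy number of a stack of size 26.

G(0) = 0
G(1) = mex{} = 0
G(2) = mex{} = 0
G(3) = mex{0} = 1
G(4) = mex{0,0} = 1
G(5) = mex{0,0} = 1
G(6) = mex{1,0} = 2
G(7) = mex{1,1} = 0
G(8) = mex{1,1} = 0
G(9) = mex{2,1,0} = 3
G(10) = mex{0,2,0} = 1
G(11) = mex{0,0,0} = 1
G(12) = mex{3,0,1} = 2
G(13) = mex{1,3,1} = 0
G(14) = mex{1,1,1} = 0
G(15) = mex{2,1,2} = 0
G(16) = mex{0,2,0} = 1
G(17) = mex{0,0,0} = 1
G(18) = mex{0,0,3} = 1
G(19) = mex{1,0,1} = 2
G(20) = mex{1,1,1} = 0
G(21) = mex{1,1,2} = 0
G(22) = mex{2,1,0} = 3
G(23) = mex{0,2,0} = 1
G(24) = mex{0,0,0} = 1
G(25) = mex{3,0,1} = 2
G(26) = mex{1,3,1} = 0

0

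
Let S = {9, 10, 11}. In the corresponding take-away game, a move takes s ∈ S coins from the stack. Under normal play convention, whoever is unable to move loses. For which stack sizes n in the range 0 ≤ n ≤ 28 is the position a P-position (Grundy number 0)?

n :  0  1  2  3  4  5  6  7  8  9 10 11 12 13 14 15 16 17 18 19 20 21 22 23 24 25 26 27 28
G :  0  0  0  0  0  0  0  0  0  1  1  1  1  1  1  1  1  1  2  2  0  0  0  0  0  0  0  0  0
P-positions are exactly the n with G(n) = 0.

0, 1, 2, 3, 4, 5, 6, 7, 8, 20, 21, 22, 23, 24, 25, 26, 27, 28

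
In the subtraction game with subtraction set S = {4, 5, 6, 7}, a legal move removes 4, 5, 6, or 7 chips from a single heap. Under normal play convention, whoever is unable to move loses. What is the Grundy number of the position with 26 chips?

1

n :  0  1  2  3  4  5  6  7  8  9 10 11 12 13 14 15 16 17 18 19 20 21 22 23 24 25 26
G :  0  0  0  0  1  1  1  1  2  2  2  0  0  0  0  1  1  1  1  2  2  2  0  0  0  0  1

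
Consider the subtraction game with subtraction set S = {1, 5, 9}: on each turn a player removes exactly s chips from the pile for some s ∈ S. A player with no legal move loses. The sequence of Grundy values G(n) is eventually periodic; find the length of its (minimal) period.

2

G(0) = 0
G(1) = mex{0} = 1
G(2) = mex{1} = 0
G(3) = mex{0} = 1
G(4) = mex{1} = 0
G(5) = mex{0,0} = 1
G(6) = mex{1,1} = 0
G(7) = mex{0,0} = 1
G(8) = mex{1,1} = 0
G(9) = mex{0,0,0} = 1
G(10) = mex{1,1,1} = 0
G(11) = mex{0,0,0} = 1
G(12) = mex{1,1,1} = 0
G(13) = mex{0,0,0} = 1
G(14) = mex{1,1,1} = 0
G(n+2) = G(n) holds for n = 0,…,8 (a full window of length max(S) = 9), so the sequence is purely periodic with period 2.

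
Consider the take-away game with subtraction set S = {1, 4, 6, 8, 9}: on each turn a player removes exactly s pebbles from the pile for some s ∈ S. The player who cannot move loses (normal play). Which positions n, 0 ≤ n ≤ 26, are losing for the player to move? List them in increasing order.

n :  0  1  2  3  4  5  6  7  8  9 10 11 12 13 14 15 16 17 18 19 20 21 22 23 24 25 26
G :  0  1  0  1  2  0  1  0  1  2  3  2  0  1  2  3  2  0  1  0  1  2  0  1  0  1  2
P-positions are exactly the n with G(n) = 0.

0, 2, 5, 7, 12, 17, 19, 22, 24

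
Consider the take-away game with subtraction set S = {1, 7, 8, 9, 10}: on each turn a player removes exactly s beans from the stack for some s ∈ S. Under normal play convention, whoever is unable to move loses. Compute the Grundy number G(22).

1

G(0) = 0
G(1) = mex{0} = 1
G(2) = mex{1} = 0
G(3) = mex{0} = 1
G(4) = mex{1} = 0
G(5) = mex{0} = 1
G(6) = mex{1} = 0
G(7) = mex{0,0} = 1
G(8) = mex{1,1,0} = 2
G(9) = mex{2,0,1,0} = 3
G(10) = mex{3,1,0,1,0} = 2
G(11) = mex{2,0,1,0,1} = 3
G(12) = mex{3,1,0,1,0} = 2
G(13) = mex{2,0,1,0,1} = 3
G(14) = mex{3,1,0,1,0} = 2
G(15) = mex{2,2,1,0,1} = 3
G(16) = mex{3,3,2,1,0} = 4
G(17) = mex{4,2,3,2,1} = 0
G(18) = mex{0,3,2,3,2} = 1
G(19) = mex{1,2,3,2,3} = 0
G(20) = mex{0,3,2,3,2} = 1
G(21) = mex{1,2,3,2,3} = 0
G(22) = mex{0,3,2,3,2} = 1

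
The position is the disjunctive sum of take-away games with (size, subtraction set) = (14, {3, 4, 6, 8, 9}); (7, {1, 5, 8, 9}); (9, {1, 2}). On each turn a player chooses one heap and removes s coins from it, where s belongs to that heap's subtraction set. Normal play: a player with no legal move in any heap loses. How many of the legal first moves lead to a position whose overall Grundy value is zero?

4

Heap A, S = {3, 4, 6, 8, 9}:
G(0) = 0
G(1) = mex{} = 0
G(2) = mex{} = 0
G(3) = mex{0} = 1
G(4) = mex{0,0} = 1
G(5) = mex{0,0} = 1
G(6) = mex{1,0,0} = 2
G(7) = mex{1,1,0} = 2
G(8) = mex{1,1,0,0} = 2
G(9) = mex{2,1,1,0,0} = 3
G(10) = mex{2,2,1,0,0} = 3
G(11) = mex{2,2,1,1,0} = 3
G(12) = mex{3,2,2,1,1} = 0
G(13) = mex{3,3,2,1,1} = 0
G(14) = mex{3,3,2,2,1} = 0
G_A(14) = 0.
Heap B, S = {1, 5, 8, 9}:
n : 0 1 2 3 4 5 6 7
G : 0 1 0 1 0 1 0 1
G_B(7) = 1.
Heap C, S = {1, 2}:
G(0) = 0
G(1) = mex{0} = 1
G(2) = mex{1,0} = 2
G(3) = mex{2,1} = 0
G(4) = mex{0,2} = 1
G(5) = mex{1,0} = 2
G(6) = mex{2,1} = 0
G(7) = mex{0,2} = 1
G(8) = mex{1,0} = 2
G(9) = mex{2,1} = 0
G_C(9) = 0.
Combined Grundy value = 0 ⊕ 1 ⊕ 0 = 1.
A winning move leaves total XOR = 0, i.e. changes one component's Grundy value g to g ⊕ X where X is the current total.
Heap A: need g' = 0⊕1 = 1. Options: 14−3→G=3, 14−4→G=3, 14−6→G=2, 14−8→G=2, 14−9→G=1. Hits: 1.
Heap B: need g' = 1⊕1 = 0. Options: 7−1→G=0, 7−5→G=0. Hits: 2.
Heap C: need g' = 0⊕1 = 1. Options: 9−1→G=2, 9−2→G=1. Hits: 1.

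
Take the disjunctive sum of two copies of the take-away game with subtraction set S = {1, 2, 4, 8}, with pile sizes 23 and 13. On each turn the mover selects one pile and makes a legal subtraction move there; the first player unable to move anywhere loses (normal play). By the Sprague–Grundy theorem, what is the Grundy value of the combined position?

3

All piles use S = {1, 2, 4, 8}:
n :  0  1  2  3  4  5  6  7  8  9 10 11 12 13 14 15 16 17 18 19 20 21 22 23
G :  0  1  2  0  1  2  0  1  2  0  1  2  0  1  2  0  1  2  0  1  2  0  1  2
Pile A: G(23) = 2.
Pile B: G(13) = 1.
Combined Grundy value = 2 ⊕ 1 = 3.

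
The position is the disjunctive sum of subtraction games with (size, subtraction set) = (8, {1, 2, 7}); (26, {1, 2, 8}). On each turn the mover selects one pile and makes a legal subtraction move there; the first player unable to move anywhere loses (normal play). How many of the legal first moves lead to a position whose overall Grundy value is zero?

Pile A, S = {1, 2, 7}:
G(0) = 0
G(1) = mex{0} = 1
G(2) = mex{1,0} = 2
G(3) = mex{2,1} = 0
G(4) = mex{0,2} = 1
G(5) = mex{1,0} = 2
G(6) = mex{2,1} = 0
G(7) = mex{0,2,0} = 1
G(8) = mex{1,0,1} = 2
G_A(8) = 2.
Pile B, S = {1, 2, 8}:
n :  0  1  2  3  4  5  6  7  8  9 10 11 12 13 14 15 16 17 18 19 20 21 22 23 24 25 26
G :  0  1  2  0  1  2  0  1  2  0  1  2  0  1  2  0  1  2  0  1  2  0  1  2  0  1  2
G_B(26) = 2.
Combined Grundy value = 2 ⊕ 2 = 0.
A winning move leaves total XOR = 0, i.e. changes one component's Grundy value g to g ⊕ X where X is the current total.
Pile A: target g' = 2⊕0 = 2, but every legal move changes the Grundy value (mex property), so 0 moves.
Pile B: target g' = 2⊕0 = 2, but every legal move changes the Grundy value (mex property), so 0 moves.

0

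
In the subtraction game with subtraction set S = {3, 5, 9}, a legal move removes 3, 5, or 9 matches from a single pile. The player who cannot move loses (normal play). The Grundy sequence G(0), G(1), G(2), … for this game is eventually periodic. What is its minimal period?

2

n :  0  1  2  3  4  5  6  7  8  9 10 11 12 13 14 15 16 17 18 19 20 21 22 23 24 25 26
G :  0  0  0  1  1  1  2  2  0  3  3  1  0  2  0  1  0  1  0  1  0  1  0  1  0  1  0
From n = 14 onward G(n+2) = G(n); since this holds over max(S) = 9 consecutive positions the period is 2 (pre-period 14).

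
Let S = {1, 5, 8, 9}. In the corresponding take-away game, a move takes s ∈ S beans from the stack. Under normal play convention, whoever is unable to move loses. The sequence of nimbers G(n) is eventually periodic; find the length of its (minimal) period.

16

n :  0  1  2  3  4  5  6  7  8  9 10 11 12 13 14 15 16 17 18 19 20 21 22 23 24 25 26 27 28 29 30 31 32 33
G :  0  1  0  1  0  1  0  1  2  3  2  3  2  3  2  3  0  1  0  1  0  1  0  1  2  3  2  3  2  3  2  3  0  1
G(n+16) = G(n) holds for n = 0,…,8 (a full window of length max(S) = 9), so the sequence is purely periodic with period 16.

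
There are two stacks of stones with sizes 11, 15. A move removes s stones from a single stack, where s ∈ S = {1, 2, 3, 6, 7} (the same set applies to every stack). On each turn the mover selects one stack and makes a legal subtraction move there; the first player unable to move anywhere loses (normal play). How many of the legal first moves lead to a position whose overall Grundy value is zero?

0

All stacks use S = {1, 2, 3, 6, 7}:
n :  0  1  2  3  4  5  6  7  8  9 10 11 12 13 14 15
G :  0  1  2  3  0  1  2  3  0  1  2  3  0  1  2  3
Stack A: G(11) = 3.
Stack B: G(15) = 3.
Combined Grundy value = 3 ⊕ 3 = 0.
A winning move leaves total XOR = 0, i.e. changes one component's Grundy value g to g ⊕ X where X is the current total.
Stack A: target g' = 3⊕0 = 3, but every legal move changes the Grundy value (mex property), so 0 moves.
Stack B: target g' = 3⊕0 = 3, but every legal move changes the Grundy value (mex property), so 0 moves.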